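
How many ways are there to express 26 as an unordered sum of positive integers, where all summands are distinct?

Enumerating by decreasing first part gives 165 partitions in all.

165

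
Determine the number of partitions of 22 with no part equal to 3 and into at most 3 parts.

42

There are too many to list fully; the first 12 (by largest part) are:
22
21,1
20,2
20,1,1
19,2,1
18,4
18,2,2
17,5
17,4,1
16,6
16,5,1
16,4,2
…and 30 more, for 42 total.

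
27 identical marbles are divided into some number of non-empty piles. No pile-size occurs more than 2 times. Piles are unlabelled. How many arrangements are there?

Enumerating by decreasing first part gives 731 partitions in all.

731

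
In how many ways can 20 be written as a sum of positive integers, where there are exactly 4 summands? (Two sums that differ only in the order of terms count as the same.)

64

A partial list (first 12 by largest part):
17 + 1 + 1 + 1
16 + 2 + 1 + 1
15 + 3 + 1 + 1
15 + 2 + 2 + 1
14 + 4 + 1 + 1
14 + 3 + 2 + 1
14 + 2 + 2 + 2
13 + 5 + 1 + 1
13 + 4 + 2 + 1
13 + 3 + 3 + 1
13 + 3 + 2 + 2
12 + 6 + 1 + 1
…and 52 more, for 64 total.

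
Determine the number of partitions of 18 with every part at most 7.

248

Systematic enumeration (by largest part, then next-largest, …) yields 248.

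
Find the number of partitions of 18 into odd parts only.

46

A partial list (first 12 by largest part):
17 + 1
15 + 3
15 + 1 + 1 + 1
13 + 5
13 + 3 + 1 + 1
13 + 1 + 1 + 1 + 1 + 1
11 + 7
11 + 5 + 1 + 1
11 + 3 + 3 + 1
11 + 3 + 1 + 1 + 1 + 1
11 + 1 + 1 + 1 + 1 + 1 + 1 + 1
9 + 9
…and 34 more, for 46 total.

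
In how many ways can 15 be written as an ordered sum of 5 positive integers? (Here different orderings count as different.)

A composition of 15 into 5 positive parts is chosen by placing 4 dividers among the 14 gaps between 15 units: C(14,4) = 1001.

1001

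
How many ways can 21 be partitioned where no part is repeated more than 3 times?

Direct enumeration gives 395 partitions.

395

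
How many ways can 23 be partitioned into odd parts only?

104

Enumerating by decreasing first part gives 104 partitions in all.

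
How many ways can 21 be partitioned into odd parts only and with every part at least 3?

12

Enumerating:
21
15,3,3
13,5,3
11,7,3
11,5,5
9,9,3
9,7,5
9,3,3,3,3
7,7,7
7,5,3,3,3
5,5,5,3,3
3,3,3,3,3,3,3
That's 12 in total.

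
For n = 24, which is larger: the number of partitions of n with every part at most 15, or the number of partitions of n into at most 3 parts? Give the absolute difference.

1447

Partitions of 24 with every part at most 15: 1508.
Partitions of 24 into at most 3 parts: 61.
|1508 − 61| = 1447.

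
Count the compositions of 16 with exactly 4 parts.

455

Place 3 bars in the 15 internal gaps of a row of 16 dots: C(15,3) = 455.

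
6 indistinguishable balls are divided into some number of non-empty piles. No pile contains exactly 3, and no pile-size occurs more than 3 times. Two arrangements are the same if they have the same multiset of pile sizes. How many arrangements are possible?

They are:
6
1, 5
2, 4
1, 1, 4
2, 2, 2
1, 1, 2, 2
That's 6 in total.

6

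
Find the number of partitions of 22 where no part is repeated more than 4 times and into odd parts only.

A partial list (first 12 by largest part):
1 + 21
3 + 19
1 + 1 + 1 + 19
5 + 17
1 + 1 + 3 + 17
7 + 15
1 + 1 + 5 + 15
1 + 3 + 3 + 15
1 + 1 + 1 + 1 + 3 + 15
9 + 13
1 + 1 + 7 + 13
1 + 3 + 5 + 13
…and 35 more, for 47 total.

47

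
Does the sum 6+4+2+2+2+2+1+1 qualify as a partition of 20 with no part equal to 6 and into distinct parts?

No

The parts sum to 20, and the condition 'no summand equals 6' is violated.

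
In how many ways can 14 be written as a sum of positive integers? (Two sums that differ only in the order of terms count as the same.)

Direct enumeration gives 135 partitions.

135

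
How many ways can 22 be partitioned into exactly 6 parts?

136

Direct enumeration gives 136 partitions.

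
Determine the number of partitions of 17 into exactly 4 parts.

39

There are too many to list fully; the first 12 (by largest part) are:
14, 1, 1, 1
13, 2, 1, 1
12, 3, 1, 1
12, 2, 2, 1
11, 4, 1, 1
11, 3, 2, 1
11, 2, 2, 2
10, 5, 1, 1
10, 4, 2, 1
10, 3, 3, 1
10, 3, 2, 2
9, 6, 1, 1
…and 27 more, for 39 total.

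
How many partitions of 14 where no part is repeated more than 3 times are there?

A full systematic count gives 82.

82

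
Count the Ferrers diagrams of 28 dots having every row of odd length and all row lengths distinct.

16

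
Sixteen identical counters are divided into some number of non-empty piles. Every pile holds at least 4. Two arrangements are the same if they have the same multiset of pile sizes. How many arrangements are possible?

Enumerating:
16
4+12
5+11
6+10
7+9
8+8
4+4+8
4+5+7
4+6+6
5+5+6
4+4+4+4
That's 11 in total.

11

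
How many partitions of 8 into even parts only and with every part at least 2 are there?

Listing the qualifying partitions of 8:
8
6+2
4+4
4+2+2
2+2+2+2
That's 5 in total.

5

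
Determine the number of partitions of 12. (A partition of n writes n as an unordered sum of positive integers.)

Enumerating by decreasing first part gives 77 partitions in all.

77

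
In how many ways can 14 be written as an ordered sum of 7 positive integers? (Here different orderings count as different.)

By stars and bars with positive parts, the count is C(13,6) = 1716.

1716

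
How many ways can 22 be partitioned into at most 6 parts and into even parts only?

There are too many to list fully; the first 12 (by largest part) are:
22
20+2
18+4
18+2+2
16+6
16+4+2
16+2+2+2
14+8
14+6+2
14+4+4
14+4+2+2
14+2+2+2+2
…and 32 more, for 44 total.

44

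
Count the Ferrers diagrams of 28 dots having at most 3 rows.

80

Enumerating by decreasing first part gives 80 partitions in all.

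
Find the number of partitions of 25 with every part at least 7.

They are:
25
7+18
8+17
9+16
10+15
11+14
12+13
7+7+11
7+8+10
7+9+9
8+8+9
Counting gives 11.

11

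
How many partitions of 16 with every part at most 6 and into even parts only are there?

Enumerating:
4 + 6 + 6
2 + 2 + 6 + 6
2 + 4 + 4 + 6
2 + 2 + 2 + 4 + 6
2 + 2 + 2 + 2 + 2 + 6
4 + 4 + 4 + 4
2 + 2 + 4 + 4 + 4
2 + 2 + 2 + 2 + 4 + 4
2 + 2 + 2 + 2 + 2 + 2 + 4
2 + 2 + 2 + 2 + 2 + 2 + 2 + 2

10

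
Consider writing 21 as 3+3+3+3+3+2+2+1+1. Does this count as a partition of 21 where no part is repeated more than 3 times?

The parts sum to 21, and the condition 'no summand is used more than 3 times' is violated.

No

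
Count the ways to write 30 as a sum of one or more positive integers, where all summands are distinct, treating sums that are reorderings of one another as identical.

296

There are 296 such partitions.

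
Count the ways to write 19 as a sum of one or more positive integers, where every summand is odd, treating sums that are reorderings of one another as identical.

There are too many to list fully; the first 12 (by largest part) are:
19
17, 1, 1
15, 3, 1
15, 1, 1, 1, 1
13, 5, 1
13, 3, 3
13, 3, 1, 1, 1
13, 1, 1, 1, 1, 1, 1
11, 7, 1
11, 5, 3
11, 5, 1, 1, 1
11, 3, 3, 1, 1
…and 42 more, for 54 total.

54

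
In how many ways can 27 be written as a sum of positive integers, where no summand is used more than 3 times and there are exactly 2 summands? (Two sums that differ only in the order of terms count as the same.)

13

Enumerating:
26,1
25,2
24,3
23,4
22,5
21,6
20,7
19,8
18,9
17,10
16,11
15,12
14,13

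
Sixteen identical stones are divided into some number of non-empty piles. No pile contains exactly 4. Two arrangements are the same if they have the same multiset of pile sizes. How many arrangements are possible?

154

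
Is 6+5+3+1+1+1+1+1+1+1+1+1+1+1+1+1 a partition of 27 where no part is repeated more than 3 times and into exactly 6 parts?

No

The parts sum to 27, and the condition 'no summand is used more than 3 times' is violated.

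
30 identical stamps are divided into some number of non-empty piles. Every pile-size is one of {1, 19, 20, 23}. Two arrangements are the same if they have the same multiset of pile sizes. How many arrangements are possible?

4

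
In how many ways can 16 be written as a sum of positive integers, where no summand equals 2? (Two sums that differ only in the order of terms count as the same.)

Systematic enumeration (by largest part, then next-largest, …) yields 96.

96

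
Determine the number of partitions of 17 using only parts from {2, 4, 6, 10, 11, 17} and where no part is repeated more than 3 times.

Listing the qualifying partitions of 17:
17
11+6
11+4+2
11+2+2+2
Counting gives 4.

4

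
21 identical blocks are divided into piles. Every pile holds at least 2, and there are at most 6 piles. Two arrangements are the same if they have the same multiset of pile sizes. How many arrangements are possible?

Enumerating by decreasing first part gives 139 partitions in all.

139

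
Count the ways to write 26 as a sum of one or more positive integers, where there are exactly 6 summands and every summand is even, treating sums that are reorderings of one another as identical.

14

They are:
16 + 2 + 2 + 2 + 2 + 2
14 + 4 + 2 + 2 + 2 + 2
12 + 6 + 2 + 2 + 2 + 2
12 + 4 + 4 + 2 + 2 + 2
10 + 8 + 2 + 2 + 2 + 2
10 + 6 + 4 + 2 + 2 + 2
10 + 4 + 4 + 4 + 2 + 2
8 + 8 + 4 + 2 + 2 + 2
8 + 6 + 6 + 2 + 2 + 2
8 + 6 + 4 + 4 + 2 + 2
8 + 4 + 4 + 4 + 4 + 2
6 + 6 + 6 + 4 + 2 + 2
6 + 6 + 4 + 4 + 4 + 2
6 + 4 + 4 + 4 + 4 + 4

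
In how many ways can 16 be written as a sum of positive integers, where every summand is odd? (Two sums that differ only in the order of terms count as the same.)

A partial list (first 12 by largest part):
15 + 1
13 + 3
13 + 1 + 1 + 1
11 + 5
11 + 3 + 1 + 1
11 + 1 + 1 + 1 + 1 + 1
9 + 7
9 + 5 + 1 + 1
9 + 3 + 3 + 1
9 + 3 + 1 + 1 + 1 + 1
9 + 1 + 1 + 1 + 1 + 1 + 1 + 1
7 + 7 + 1 + 1
…and 20 more, for 32 total.

32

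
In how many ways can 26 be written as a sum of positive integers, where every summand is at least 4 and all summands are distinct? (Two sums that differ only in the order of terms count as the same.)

There are too many to list fully; the first 12 (by largest part) are:
26
22+4
21+5
20+6
19+7
18+8
17+9
17+5+4
16+10
16+6+4
15+11
15+7+4
…and 19 more, for 31 total.

31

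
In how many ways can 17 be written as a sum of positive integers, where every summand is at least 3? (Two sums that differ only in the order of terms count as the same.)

Enumerating:
17
14, 3
13, 4
12, 5
11, 6
11, 3, 3
10, 7
10, 4, 3
9, 8
9, 5, 3
9, 4, 4
8, 6, 3
8, 5, 4
8, 3, 3, 3
7, 7, 3
7, 6, 4
7, 5, 5
7, 4, 3, 3
6, 6, 5
6, 5, 3, 3
6, 4, 4, 3
5, 5, 4, 3
5, 4, 4, 4
5, 3, 3, 3, 3
4, 4, 3, 3, 3

25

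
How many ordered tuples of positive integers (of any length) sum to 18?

131072

The number of compositions of n is 2^(n−1); here 2^17 = 131072.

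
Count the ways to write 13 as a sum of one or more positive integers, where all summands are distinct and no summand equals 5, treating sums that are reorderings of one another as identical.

Listing the qualifying partitions of 13:
13
12, 1
11, 2
10, 3
10, 2, 1
9, 4
9, 3, 1
8, 4, 1
8, 3, 2
7, 6
7, 4, 2
7, 3, 2, 1
6, 4, 3
6, 4, 2, 1

14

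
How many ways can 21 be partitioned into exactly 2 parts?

10

Listing the qualifying partitions of 21:
20+1
19+2
18+3
17+4
16+5
15+6
14+7
13+8
12+9
11+10
That's 10 in total.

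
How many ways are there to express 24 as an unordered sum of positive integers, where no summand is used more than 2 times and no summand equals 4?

253

Counting exhaustively, 253 partitions satisfy the conditions.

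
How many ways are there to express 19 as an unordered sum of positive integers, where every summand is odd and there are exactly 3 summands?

They are:
17, 1, 1
15, 3, 1
13, 5, 1
13, 3, 3
11, 7, 1
11, 5, 3
9, 9, 1
9, 7, 3
9, 5, 5
7, 7, 5
That's 10 in total.

10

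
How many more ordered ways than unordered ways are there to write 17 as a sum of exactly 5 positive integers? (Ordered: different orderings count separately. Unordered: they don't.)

1773

Ordered (compositions into 5 parts): C(16,4) = 1820.
Partitions of 17 into exactly 5 parts: 47.
Difference: 1820 − 47 = 1773.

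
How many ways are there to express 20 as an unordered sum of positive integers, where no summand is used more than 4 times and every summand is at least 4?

The partitions of 20 that satisfy the conditions:
20
16,4
15,5
14,6
13,7
12,8
12,4,4
11,9
11,5,4
10,10
10,6,4
10,5,5
9,7,4
9,6,5
8,8,4
8,7,5
8,6,6
8,4,4,4
7,7,6
7,5,4,4
6,6,4,4
6,5,5,4
5,5,5,5
Counting gives 23.

23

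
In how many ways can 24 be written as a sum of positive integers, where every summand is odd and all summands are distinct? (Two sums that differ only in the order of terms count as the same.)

11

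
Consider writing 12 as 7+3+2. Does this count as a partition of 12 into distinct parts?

Yes

The parts sum to 12, and the condition 'all summands are distinct' holds.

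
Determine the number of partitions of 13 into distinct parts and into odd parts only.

3

The partitions of 13 that satisfy the conditions:
13
9 + 3 + 1
7 + 5 + 1
Counting gives 3.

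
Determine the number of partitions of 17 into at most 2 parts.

The partitions of 17 that satisfy the conditions:
17
16 + 1
15 + 2
14 + 3
13 + 4
12 + 5
11 + 6
10 + 7
9 + 8
Counting gives 9.

9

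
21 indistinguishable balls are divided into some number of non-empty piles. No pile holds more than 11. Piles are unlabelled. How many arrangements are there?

695

A full systematic count gives 695.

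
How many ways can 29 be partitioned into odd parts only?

Counting exhaustively, 256 partitions satisfy the conditions.

256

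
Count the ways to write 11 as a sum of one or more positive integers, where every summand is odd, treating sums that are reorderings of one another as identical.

12

The partitions of 11 that satisfy the conditions:
11
1 + 1 + 9
1 + 3 + 7
1 + 1 + 1 + 1 + 7
1 + 5 + 5
3 + 3 + 5
1 + 1 + 1 + 3 + 5
1 + 1 + 1 + 1 + 1 + 1 + 5
1 + 1 + 3 + 3 + 3
1 + 1 + 1 + 1 + 1 + 3 + 3
1 + 1 + 1 + 1 + 1 + 1 + 1 + 1 + 3
1 + 1 + 1 + 1 + 1 + 1 + 1 + 1 + 1 + 1 + 1
That's 12 in total.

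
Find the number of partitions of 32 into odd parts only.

There are 390 such partitions.

390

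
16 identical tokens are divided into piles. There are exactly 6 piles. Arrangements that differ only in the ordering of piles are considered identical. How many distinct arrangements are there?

35

There are too many to list fully; the first 12 (by largest part) are:
11 + 1 + 1 + 1 + 1 + 1
10 + 2 + 1 + 1 + 1 + 1
9 + 3 + 1 + 1 + 1 + 1
9 + 2 + 2 + 1 + 1 + 1
8 + 4 + 1 + 1 + 1 + 1
8 + 3 + 2 + 1 + 1 + 1
8 + 2 + 2 + 2 + 1 + 1
7 + 5 + 1 + 1 + 1 + 1
7 + 4 + 2 + 1 + 1 + 1
7 + 3 + 3 + 1 + 1 + 1
7 + 3 + 2 + 2 + 1 + 1
7 + 2 + 2 + 2 + 2 + 1
…and 23 more, for 35 total.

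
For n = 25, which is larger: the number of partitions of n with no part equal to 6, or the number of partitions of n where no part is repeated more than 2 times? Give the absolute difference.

955

Partitions of 25 with no part equal to 6: 1468.
Partitions of 25 where no part is repeated more than 2 times: 513.
|1468 − 513| = 955.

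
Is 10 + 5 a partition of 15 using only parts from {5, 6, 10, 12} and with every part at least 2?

The parts sum to 15, and the condition 'each summand belongs to {5, 6, 10, 12}' holds; the condition 'every summand is at least 2' holds.

Yes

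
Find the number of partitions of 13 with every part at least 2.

Enumerating:
13
2,11
3,10
4,9
2,2,9
5,8
2,3,8
6,7
2,4,7
3,3,7
2,2,2,7
2,5,6
3,4,6
2,2,3,6
3,5,5
4,4,5
2,2,4,5
2,3,3,5
2,2,2,2,5
2,3,4,4
3,3,3,4
2,2,2,3,4
2,2,3,3,3
2,2,2,2,2,3

24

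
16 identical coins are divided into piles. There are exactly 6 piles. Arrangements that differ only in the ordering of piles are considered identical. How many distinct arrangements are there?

A partial list (first 12 by largest part):
11, 1, 1, 1, 1, 1
10, 2, 1, 1, 1, 1
9, 3, 1, 1, 1, 1
9, 2, 2, 1, 1, 1
8, 4, 1, 1, 1, 1
8, 3, 2, 1, 1, 1
8, 2, 2, 2, 1, 1
7, 5, 1, 1, 1, 1
7, 4, 2, 1, 1, 1
7, 3, 3, 1, 1, 1
7, 3, 2, 2, 1, 1
7, 2, 2, 2, 2, 1
…and 23 more, for 35 total.

35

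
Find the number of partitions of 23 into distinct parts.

104

Counting exhaustively, 104 partitions satisfy the conditions.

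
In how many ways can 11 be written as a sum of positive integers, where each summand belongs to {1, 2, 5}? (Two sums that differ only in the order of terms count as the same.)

Enumerating:
5, 5, 1
5, 2, 2, 2
5, 2, 2, 1, 1
5, 2, 1, 1, 1, 1
5, 1, 1, 1, 1, 1, 1
2, 2, 2, 2, 2, 1
2, 2, 2, 2, 1, 1, 1
2, 2, 2, 1, 1, 1, 1, 1
2, 2, 1, 1, 1, 1, 1, 1, 1
2, 1, 1, 1, 1, 1, 1, 1, 1, 1
1, 1, 1, 1, 1, 1, 1, 1, 1, 1, 1
That's 11 in total.

11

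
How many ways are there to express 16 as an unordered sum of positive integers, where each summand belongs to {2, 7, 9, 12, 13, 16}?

5

The partitions of 16 that satisfy the conditions:
16
12, 2, 2
9, 7
7, 7, 2
2, 2, 2, 2, 2, 2, 2, 2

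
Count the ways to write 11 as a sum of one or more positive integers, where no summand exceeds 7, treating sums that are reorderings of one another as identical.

A partial list (first 12 by largest part):
4, 7
1, 3, 7
2, 2, 7
1, 1, 2, 7
1, 1, 1, 1, 7
5, 6
1, 4, 6
2, 3, 6
1, 1, 3, 6
1, 2, 2, 6
1, 1, 1, 2, 6
1, 1, 1, 1, 1, 6
…and 37 more, for 49 total.

49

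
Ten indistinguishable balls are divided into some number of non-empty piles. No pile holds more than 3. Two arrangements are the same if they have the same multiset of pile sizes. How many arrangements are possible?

Listing the qualifying partitions of 10:
3 + 3 + 3 + 1
3 + 3 + 2 + 2
3 + 3 + 2 + 1 + 1
3 + 3 + 1 + 1 + 1 + 1
3 + 2 + 2 + 2 + 1
3 + 2 + 2 + 1 + 1 + 1
3 + 2 + 1 + 1 + 1 + 1 + 1
3 + 1 + 1 + 1 + 1 + 1 + 1 + 1
2 + 2 + 2 + 2 + 2
2 + 2 + 2 + 2 + 1 + 1
2 + 2 + 2 + 1 + 1 + 1 + 1
2 + 2 + 1 + 1 + 1 + 1 + 1 + 1
2 + 1 + 1 + 1 + 1 + 1 + 1 + 1 + 1
1 + 1 + 1 + 1 + 1 + 1 + 1 + 1 + 1 + 1
That's 14 in total.

14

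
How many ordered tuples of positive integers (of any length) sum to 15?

There are 14 gaps and each independently is a cut or not, giving 2^14 = 16384.

16384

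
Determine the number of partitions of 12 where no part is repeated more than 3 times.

50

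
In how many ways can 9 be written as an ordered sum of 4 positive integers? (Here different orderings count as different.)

Equivalently, choose which 3 of the 8 gaps become plus signs: C(8,3) = 56.

56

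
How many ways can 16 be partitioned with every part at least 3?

21

Enumerating:
16
13 + 3
12 + 4
11 + 5
10 + 6
10 + 3 + 3
9 + 7
9 + 4 + 3
8 + 8
8 + 5 + 3
8 + 4 + 4
7 + 6 + 3
7 + 5 + 4
7 + 3 + 3 + 3
6 + 6 + 4
6 + 5 + 5
6 + 4 + 3 + 3
5 + 5 + 3 + 3
5 + 4 + 4 + 3
4 + 4 + 4 + 4
4 + 3 + 3 + 3 + 3
That's 21 in total.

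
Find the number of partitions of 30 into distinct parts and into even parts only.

There are too many to list fully; the first 12 (by largest part) are:
30
28, 2
26, 4
24, 6
24, 4, 2
22, 8
22, 6, 2
20, 10
20, 8, 2
20, 6, 4
18, 12
18, 10, 2
…and 15 more, for 27 total.

27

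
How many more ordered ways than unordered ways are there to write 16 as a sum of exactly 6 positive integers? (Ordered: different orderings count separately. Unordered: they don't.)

Compositions: C(15,5) = 3003.
Partitions of 16 into exactly 6 parts: 35.
Difference: 3003 − 35 = 2968.

2968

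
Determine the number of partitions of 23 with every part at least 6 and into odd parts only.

2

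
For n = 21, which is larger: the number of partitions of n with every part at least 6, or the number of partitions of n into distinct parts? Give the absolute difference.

67

Partitions of 21 with every part at least 6: 9.
Partitions of 21 into distinct parts: 76.
|9 − 76| = 67.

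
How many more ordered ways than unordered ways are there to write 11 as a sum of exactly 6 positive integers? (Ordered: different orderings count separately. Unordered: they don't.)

245

Compositions: C(10,5) = 252.
Partitions of 11 into exactly 6 parts: 7.
Difference: 252 − 7 = 245.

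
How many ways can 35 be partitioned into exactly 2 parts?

17

Enumerating:
1, 34
2, 33
3, 32
4, 31
5, 30
6, 29
7, 28
8, 27
9, 26
10, 25
11, 24
12, 23
13, 22
14, 21
15, 20
16, 19
17, 18
Counting gives 17.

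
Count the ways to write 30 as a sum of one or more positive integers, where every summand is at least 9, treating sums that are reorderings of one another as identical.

11

Enumerating:
30
21 + 9
20 + 10
19 + 11
18 + 12
17 + 13
16 + 14
15 + 15
12 + 9 + 9
11 + 10 + 9
10 + 10 + 10
Counting gives 11.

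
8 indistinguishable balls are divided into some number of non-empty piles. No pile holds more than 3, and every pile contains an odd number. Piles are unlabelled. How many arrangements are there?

They are:
3,3,1,1
3,1,1,1,1,1
1,1,1,1,1,1,1,1
Counting gives 3.

3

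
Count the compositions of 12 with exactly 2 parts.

11

By stars and bars with positive parts, the count is C(11,1) = 11.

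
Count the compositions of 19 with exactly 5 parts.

3060

A composition of 19 into 5 positive parts is chosen by placing 4 dividers among the 18 gaps between 19 units: C(18,4) = 3060.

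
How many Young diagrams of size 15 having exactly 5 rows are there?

There are too many to list fully; the first 12 (by largest part) are:
11,1,1,1,1
10,2,1,1,1
9,3,1,1,1
9,2,2,1,1
8,4,1,1,1
8,3,2,1,1
8,2,2,2,1
7,5,1,1,1
7,4,2,1,1
7,3,3,1,1
7,3,2,2,1
7,2,2,2,2
…and 18 more, for 30 total.

30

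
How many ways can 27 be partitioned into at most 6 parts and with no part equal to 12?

There are 727 such partitions.

727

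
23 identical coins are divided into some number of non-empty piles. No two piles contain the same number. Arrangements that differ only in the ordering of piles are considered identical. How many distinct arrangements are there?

104

Enumerating by decreasing first part gives 104 partitions in all.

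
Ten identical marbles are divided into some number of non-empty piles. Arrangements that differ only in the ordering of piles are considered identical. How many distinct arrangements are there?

42

A partial list (first 12 by largest part):
10
9 + 1
8 + 2
8 + 1 + 1
7 + 3
7 + 2 + 1
7 + 1 + 1 + 1
6 + 4
6 + 3 + 1
6 + 2 + 2
6 + 2 + 1 + 1
6 + 1 + 1 + 1 + 1
…and 30 more, for 42 total.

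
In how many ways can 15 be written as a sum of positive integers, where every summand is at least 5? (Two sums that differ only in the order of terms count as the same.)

The partitions of 15 that satisfy the conditions:
15
10+5
9+6
8+7
5+5+5

5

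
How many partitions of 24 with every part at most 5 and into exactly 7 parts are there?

20

Enumerating:
5 + 5 + 5 + 5 + 2 + 1 + 1
5 + 5 + 5 + 4 + 3 + 1 + 1
5 + 5 + 5 + 4 + 2 + 2 + 1
5 + 5 + 5 + 3 + 3 + 2 + 1
5 + 5 + 5 + 3 + 2 + 2 + 2
5 + 5 + 4 + 4 + 4 + 1 + 1
5 + 5 + 4 + 4 + 3 + 2 + 1
5 + 5 + 4 + 4 + 2 + 2 + 2
5 + 5 + 4 + 3 + 3 + 3 + 1
5 + 5 + 4 + 3 + 3 + 2 + 2
5 + 5 + 3 + 3 + 3 + 3 + 2
5 + 4 + 4 + 4 + 4 + 2 + 1
5 + 4 + 4 + 4 + 3 + 3 + 1
5 + 4 + 4 + 4 + 3 + 2 + 2
5 + 4 + 4 + 3 + 3 + 3 + 2
5 + 4 + 3 + 3 + 3 + 3 + 3
4 + 4 + 4 + 4 + 4 + 3 + 1
4 + 4 + 4 + 4 + 4 + 2 + 2
4 + 4 + 4 + 4 + 3 + 3 + 2
4 + 4 + 4 + 3 + 3 + 3 + 3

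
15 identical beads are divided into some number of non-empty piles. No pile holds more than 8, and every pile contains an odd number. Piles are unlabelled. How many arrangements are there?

Listing the qualifying partitions of 15:
7,7,1
7,5,3
7,5,1,1,1
7,3,3,1,1
7,3,1,1,1,1,1
7,1,1,1,1,1,1,1,1
5,5,5
5,5,3,1,1
5,5,1,1,1,1,1
5,3,3,3,1
5,3,3,1,1,1,1
5,3,1,1,1,1,1,1,1
5,1,1,1,1,1,1,1,1,1,1
3,3,3,3,3
3,3,3,3,1,1,1
3,3,3,1,1,1,1,1,1
3,3,1,1,1,1,1,1,1,1,1
3,1,1,1,1,1,1,1,1,1,1,1,1
1,1,1,1,1,1,1,1,1,1,1,1,1,1,1
Counting gives 19.

19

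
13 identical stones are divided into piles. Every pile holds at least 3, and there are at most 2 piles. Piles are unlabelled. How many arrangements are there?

Listing the qualifying partitions of 13:
13
10+3
9+4
8+5
7+6

5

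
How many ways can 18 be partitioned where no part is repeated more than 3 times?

There are 208 such partitions.

208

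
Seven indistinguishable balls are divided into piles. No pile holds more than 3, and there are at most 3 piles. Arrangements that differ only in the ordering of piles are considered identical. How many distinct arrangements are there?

They are:
3, 3, 1
3, 2, 2

2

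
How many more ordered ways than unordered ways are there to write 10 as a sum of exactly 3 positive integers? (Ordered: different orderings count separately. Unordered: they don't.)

Compositions: C(9,2) = 36.
Partitions of 10 into exactly 3 parts: 8.
Difference: 36 − 8 = 28.

28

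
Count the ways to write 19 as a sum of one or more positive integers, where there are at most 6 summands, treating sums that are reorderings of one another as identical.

235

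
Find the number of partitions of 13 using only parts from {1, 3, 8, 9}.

Listing the qualifying partitions of 13:
9+3+1
9+1+1+1+1
8+3+1+1
8+1+1+1+1+1
3+3+3+3+1
3+3+3+1+1+1+1
3+3+1+1+1+1+1+1+1
3+1+1+1+1+1+1+1+1+1+1
1+1+1+1+1+1+1+1+1+1+1+1+1
Counting gives 9.

9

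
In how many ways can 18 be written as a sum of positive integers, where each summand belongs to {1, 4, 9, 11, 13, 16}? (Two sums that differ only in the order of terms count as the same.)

Enumerating:
1+1+16
1+4+13
1+1+1+1+1+13
1+1+1+4+11
1+1+1+1+1+1+1+11
9+9
1+4+4+9
1+1+1+1+1+4+9
1+1+1+1+1+1+1+1+1+9
1+1+4+4+4+4
1+1+1+1+1+1+4+4+4
1+1+1+1+1+1+1+1+1+1+4+4
1+1+1+1+1+1+1+1+1+1+1+1+1+1+4
1+1+1+1+1+1+1+1+1+1+1+1+1+1+1+1+1+1
That's 14 in total.

14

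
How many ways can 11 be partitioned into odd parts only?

12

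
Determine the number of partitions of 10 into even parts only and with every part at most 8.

6

The partitions of 10 that satisfy the conditions:
8+2
6+4
6+2+2
4+4+2
4+2+2+2
2+2+2+2+2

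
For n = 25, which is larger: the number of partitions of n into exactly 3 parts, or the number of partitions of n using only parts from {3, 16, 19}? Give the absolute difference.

50

Partitions of 25 into exactly 3 parts: 52.
Partitions of 25 using only parts from {3, 16, 19}: 2.
|52 − 2| = 50.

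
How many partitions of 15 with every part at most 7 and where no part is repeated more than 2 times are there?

There are too many to list fully; the first 12 (by largest part) are:
1 + 7 + 7
2 + 6 + 7
1 + 1 + 6 + 7
3 + 5 + 7
1 + 2 + 5 + 7
4 + 4 + 7
1 + 3 + 4 + 7
2 + 2 + 4 + 7
1 + 1 + 2 + 4 + 7
2 + 3 + 3 + 7
1 + 1 + 3 + 3 + 7
1 + 2 + 2 + 3 + 7
…and 27 more, for 39 total.

39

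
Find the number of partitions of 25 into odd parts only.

142

Systematic enumeration (by largest part, then next-largest, …) yields 142.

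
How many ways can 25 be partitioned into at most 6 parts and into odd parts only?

A partial list (first 12 by largest part):
25
23+1+1
21+3+1
21+1+1+1+1
19+5+1
19+3+3
19+3+1+1+1
17+7+1
17+5+3
17+5+1+1+1
17+3+3+1+1
15+9+1
…and 35 more, for 47 total.

47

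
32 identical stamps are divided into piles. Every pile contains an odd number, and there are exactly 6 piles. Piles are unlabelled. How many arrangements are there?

71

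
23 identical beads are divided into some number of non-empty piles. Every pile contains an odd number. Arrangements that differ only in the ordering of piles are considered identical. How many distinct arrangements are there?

104

A full systematic count gives 104.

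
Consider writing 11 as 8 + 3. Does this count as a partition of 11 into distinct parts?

Yes

The parts sum to 11, and the condition 'all summands are distinct' holds.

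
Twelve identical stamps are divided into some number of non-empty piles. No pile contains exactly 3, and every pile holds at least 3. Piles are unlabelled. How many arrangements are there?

The partitions of 12 that satisfy the conditions:
12
4+8
5+7
6+6
4+4+4

5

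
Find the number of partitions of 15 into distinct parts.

A partial list (first 12 by largest part):
15
14 + 1
13 + 2
12 + 3
12 + 2 + 1
11 + 4
11 + 3 + 1
10 + 5
10 + 4 + 1
10 + 3 + 2
9 + 6
9 + 5 + 1
…and 15 more, for 27 total.

27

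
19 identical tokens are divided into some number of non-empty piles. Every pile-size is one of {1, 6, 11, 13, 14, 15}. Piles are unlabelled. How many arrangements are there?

10

Enumerating:
15,1,1,1,1
14,1,1,1,1,1
13,6
13,1,1,1,1,1,1
11,6,1,1
11,1,1,1,1,1,1,1,1
6,6,6,1
6,6,1,1,1,1,1,1,1
6,1,1,1,1,1,1,1,1,1,1,1,1,1
1,1,1,1,1,1,1,1,1,1,1,1,1,1,1,1,1,1,1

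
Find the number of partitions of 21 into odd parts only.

Counting exhaustively, 76 partitions satisfy the conditions.

76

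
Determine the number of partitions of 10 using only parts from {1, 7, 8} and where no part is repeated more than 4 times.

Enumerating:
8 + 1 + 1
7 + 1 + 1 + 1

2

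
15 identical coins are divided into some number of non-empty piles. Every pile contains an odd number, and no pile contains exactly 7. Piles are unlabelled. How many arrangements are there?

21

The partitions of 15 that satisfy the conditions:
15
13, 1, 1
11, 3, 1
11, 1, 1, 1, 1
9, 5, 1
9, 3, 3
9, 3, 1, 1, 1
9, 1, 1, 1, 1, 1, 1
5, 5, 5
5, 5, 3, 1, 1
5, 5, 1, 1, 1, 1, 1
5, 3, 3, 3, 1
5, 3, 3, 1, 1, 1, 1
5, 3, 1, 1, 1, 1, 1, 1, 1
5, 1, 1, 1, 1, 1, 1, 1, 1, 1, 1
3, 3, 3, 3, 3
3, 3, 3, 3, 1, 1, 1
3, 3, 3, 1, 1, 1, 1, 1, 1
3, 3, 1, 1, 1, 1, 1, 1, 1, 1, 1
3, 1, 1, 1, 1, 1, 1, 1, 1, 1, 1, 1, 1
1, 1, 1, 1, 1, 1, 1, 1, 1, 1, 1, 1, 1, 1, 1
Counting gives 21.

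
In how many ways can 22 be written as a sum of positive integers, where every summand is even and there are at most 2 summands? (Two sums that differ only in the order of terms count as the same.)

Listing the qualifying partitions of 22:
22
20 + 2
18 + 4
16 + 6
14 + 8
12 + 10
Counting gives 6.

6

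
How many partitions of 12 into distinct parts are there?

15

The partitions of 12 that satisfy the conditions:
12
11,1
10,2
9,3
9,2,1
8,4
8,3,1
7,5
7,4,1
7,3,2
6,5,1
6,4,2
6,3,2,1
5,4,3
5,4,2,1
Counting gives 15.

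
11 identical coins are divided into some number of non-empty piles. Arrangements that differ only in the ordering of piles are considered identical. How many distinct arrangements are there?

There are too many to list fully; the first 12 (by largest part) are:
11
10+1
9+2
9+1+1
8+3
8+2+1
8+1+1+1
7+4
7+3+1
7+2+2
7+2+1+1
7+1+1+1+1
…and 44 more, for 56 total.

56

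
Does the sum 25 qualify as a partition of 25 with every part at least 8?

The parts sum to 25, and the condition 'every summand is at least 8' holds.

Yes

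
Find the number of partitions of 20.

Direct enumeration gives 627 partitions.

627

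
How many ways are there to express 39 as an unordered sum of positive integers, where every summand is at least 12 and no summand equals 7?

12

Enumerating:
39
27,12
26,13
25,14
24,15
23,16
22,17
21,18
20,19
15,12,12
14,13,12
13,13,13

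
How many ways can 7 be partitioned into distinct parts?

5

They are:
7
1 + 6
2 + 5
3 + 4
1 + 2 + 4
That's 5 in total.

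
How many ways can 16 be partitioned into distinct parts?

There are too many to list fully; the first 12 (by largest part) are:
16
15+1
14+2
13+3
13+2+1
12+4
12+3+1
11+5
11+4+1
11+3+2
10+6
10+5+1
…and 20 more, for 32 total.

32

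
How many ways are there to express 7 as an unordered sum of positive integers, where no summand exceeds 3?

8

Enumerating:
3+3+1
3+2+2
3+2+1+1
3+1+1+1+1
2+2+2+1
2+2+1+1+1
2+1+1+1+1+1
1+1+1+1+1+1+1
Counting gives 8.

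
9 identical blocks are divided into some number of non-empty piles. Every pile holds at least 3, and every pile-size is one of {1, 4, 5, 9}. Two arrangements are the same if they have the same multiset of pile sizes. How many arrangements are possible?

2

Enumerating:
9
4, 5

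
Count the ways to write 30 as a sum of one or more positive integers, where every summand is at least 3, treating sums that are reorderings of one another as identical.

331

There are 331 such partitions.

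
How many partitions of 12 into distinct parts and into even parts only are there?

4

They are:
12
10 + 2
8 + 4
6 + 4 + 2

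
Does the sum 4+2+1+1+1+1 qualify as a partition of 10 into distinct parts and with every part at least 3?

No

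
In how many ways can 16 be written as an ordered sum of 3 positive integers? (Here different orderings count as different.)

105

A composition of 16 into 3 positive parts is chosen by placing 2 dividers among the 15 gaps between 16 units: C(15,2) = 105.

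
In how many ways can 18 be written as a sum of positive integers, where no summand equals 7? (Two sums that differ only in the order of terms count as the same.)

329

Direct enumeration gives 329 partitions.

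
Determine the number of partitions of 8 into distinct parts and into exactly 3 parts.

Enumerating:
1 + 2 + 5
1 + 3 + 4

2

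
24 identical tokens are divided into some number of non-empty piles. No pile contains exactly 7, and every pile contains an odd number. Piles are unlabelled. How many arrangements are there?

84

There are 84 such partitions.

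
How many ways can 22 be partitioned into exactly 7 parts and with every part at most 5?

23

They are:
5 + 5 + 5 + 4 + 1 + 1 + 1
5 + 5 + 5 + 3 + 2 + 1 + 1
5 + 5 + 5 + 2 + 2 + 2 + 1
5 + 5 + 4 + 4 + 2 + 1 + 1
5 + 5 + 4 + 3 + 3 + 1 + 1
5 + 5 + 4 + 3 + 2 + 2 + 1
5 + 5 + 4 + 2 + 2 + 2 + 2
5 + 5 + 3 + 3 + 3 + 2 + 1
5 + 5 + 3 + 3 + 2 + 2 + 2
5 + 4 + 4 + 4 + 3 + 1 + 1
5 + 4 + 4 + 4 + 2 + 2 + 1
5 + 4 + 4 + 3 + 3 + 2 + 1
5 + 4 + 4 + 3 + 2 + 2 + 2
5 + 4 + 3 + 3 + 3 + 3 + 1
5 + 4 + 3 + 3 + 3 + 2 + 2
5 + 3 + 3 + 3 + 3 + 3 + 2
4 + 4 + 4 + 4 + 4 + 1 + 1
4 + 4 + 4 + 4 + 3 + 2 + 1
4 + 4 + 4 + 4 + 2 + 2 + 2
4 + 4 + 4 + 3 + 3 + 3 + 1
4 + 4 + 4 + 3 + 3 + 2 + 2
4 + 4 + 3 + 3 + 3 + 3 + 2
4 + 3 + 3 + 3 + 3 + 3 + 3
That's 23 in total.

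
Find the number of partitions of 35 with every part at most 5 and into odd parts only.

52

A partial list (first 12 by largest part):
5, 5, 5, 5, 5, 5, 5
5, 5, 5, 5, 5, 5, 3, 1, 1
5, 5, 5, 5, 5, 5, 1, 1, 1, 1, 1
5, 5, 5, 5, 5, 3, 3, 3, 1
5, 5, 5, 5, 5, 3, 3, 1, 1, 1, 1
5, 5, 5, 5, 5, 3, 1, 1, 1, 1, 1, 1, 1
5, 5, 5, 5, 5, 1, 1, 1, 1, 1, 1, 1, 1, 1, 1
5, 5, 5, 5, 3, 3, 3, 3, 3
5, 5, 5, 5, 3, 3, 3, 3, 1, 1, 1
5, 5, 5, 5, 3, 3, 3, 1, 1, 1, 1, 1, 1
5, 5, 5, 5, 3, 3, 1, 1, 1, 1, 1, 1, 1, 1, 1
5, 5, 5, 5, 3, 1, 1, 1, 1, 1, 1, 1, 1, 1, 1, 1, 1
…and 40 more, for 52 total.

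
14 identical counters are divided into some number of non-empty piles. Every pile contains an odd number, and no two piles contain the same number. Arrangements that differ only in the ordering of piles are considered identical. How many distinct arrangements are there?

3

Listing the qualifying partitions of 14:
13, 1
11, 3
9, 5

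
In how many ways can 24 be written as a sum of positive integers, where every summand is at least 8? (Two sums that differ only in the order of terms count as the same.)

Enumerating:
24
16 + 8
15 + 9
14 + 10
13 + 11
12 + 12
8 + 8 + 8
Counting gives 7.

7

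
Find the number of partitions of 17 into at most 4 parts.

72

Systematic enumeration (by largest part, then next-largest, …) yields 72.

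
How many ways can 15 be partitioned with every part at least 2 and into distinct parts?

15

The partitions of 15 that satisfy the conditions:
15
13+2
12+3
11+4
10+5
10+3+2
9+6
9+4+2
8+7
8+5+2
8+4+3
7+6+2
7+5+3
6+5+4
6+4+3+2
Counting gives 15.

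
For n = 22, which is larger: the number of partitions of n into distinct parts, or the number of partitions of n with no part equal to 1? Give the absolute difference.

Partitions of 22 into distinct parts: 89.
Partitions of 22 with no part equal to 1: 210.
|89 − 210| = 121.

121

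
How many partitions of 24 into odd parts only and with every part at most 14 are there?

Enumerating by decreasing first part gives 103 partitions in all.

103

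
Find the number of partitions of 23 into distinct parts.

104

A full systematic count gives 104.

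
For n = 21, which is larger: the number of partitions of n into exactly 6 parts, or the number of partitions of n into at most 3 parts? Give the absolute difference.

62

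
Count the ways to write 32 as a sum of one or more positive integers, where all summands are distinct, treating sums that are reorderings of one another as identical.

390

A full systematic count gives 390.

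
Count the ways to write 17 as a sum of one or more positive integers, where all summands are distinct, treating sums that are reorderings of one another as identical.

38

There are too many to list fully; the first 12 (by largest part) are:
17
16 + 1
15 + 2
14 + 3
14 + 2 + 1
13 + 4
13 + 3 + 1
12 + 5
12 + 4 + 1
12 + 3 + 2
11 + 6
11 + 5 + 1
…and 26 more, for 38 total.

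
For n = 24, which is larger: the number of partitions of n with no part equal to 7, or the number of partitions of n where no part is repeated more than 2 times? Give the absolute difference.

847

Partitions of 24 with no part equal to 7: 1278.
Partitions of 24 where no part is repeated more than 2 times: 431.
|1278 − 431| = 847.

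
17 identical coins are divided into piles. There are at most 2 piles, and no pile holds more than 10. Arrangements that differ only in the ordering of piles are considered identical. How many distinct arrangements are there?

Listing the qualifying partitions of 17:
7+10
8+9

2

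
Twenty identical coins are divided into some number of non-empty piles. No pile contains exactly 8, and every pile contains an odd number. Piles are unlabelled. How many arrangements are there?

64

A partial list (first 12 by largest part):
19, 1
17, 3
17, 1, 1, 1
15, 5
15, 3, 1, 1
15, 1, 1, 1, 1, 1
13, 7
13, 5, 1, 1
13, 3, 3, 1
13, 3, 1, 1, 1, 1
13, 1, 1, 1, 1, 1, 1, 1
11, 9
…and 52 more, for 64 total.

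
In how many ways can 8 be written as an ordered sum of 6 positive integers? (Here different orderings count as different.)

Equivalently, choose which 5 of the 7 gaps become plus signs: C(7,5) = 21.

21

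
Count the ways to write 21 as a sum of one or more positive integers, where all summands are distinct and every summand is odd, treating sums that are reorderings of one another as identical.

Listing the qualifying partitions of 21:
21
17+3+1
15+5+1
13+7+1
13+5+3
11+9+1
11+7+3
9+7+5

8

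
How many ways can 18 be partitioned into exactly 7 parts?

49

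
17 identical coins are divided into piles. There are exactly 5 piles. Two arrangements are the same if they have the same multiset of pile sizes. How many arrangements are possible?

47

There are too many to list fully; the first 12 (by largest part) are:
13,1,1,1,1
12,2,1,1,1
11,3,1,1,1
11,2,2,1,1
10,4,1,1,1
10,3,2,1,1
10,2,2,2,1
9,5,1,1,1
9,4,2,1,1
9,3,3,1,1
9,3,2,2,1
9,2,2,2,2
…and 35 more, for 47 total.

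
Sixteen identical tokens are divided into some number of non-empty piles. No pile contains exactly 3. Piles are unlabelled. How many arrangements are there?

Direct enumeration gives 130 partitions.

130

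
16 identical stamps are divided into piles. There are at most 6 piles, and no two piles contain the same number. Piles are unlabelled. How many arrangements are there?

32

A partial list (first 12 by largest part):
16
15+1
14+2
13+3
13+2+1
12+4
12+3+1
11+5
11+4+1
11+3+2
10+6
10+5+1
…and 20 more, for 32 total.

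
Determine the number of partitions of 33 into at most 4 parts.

378

Enumerating by decreasing first part gives 378 partitions in all.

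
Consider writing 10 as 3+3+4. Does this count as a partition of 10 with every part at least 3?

Yes

The parts sum to 10, and the condition 'every summand is at least 3' holds.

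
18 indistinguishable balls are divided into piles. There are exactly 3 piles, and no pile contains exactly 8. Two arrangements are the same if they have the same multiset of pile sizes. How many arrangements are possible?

22

They are:
16+1+1
15+2+1
14+3+1
14+2+2
13+4+1
13+3+2
12+5+1
12+4+2
12+3+3
11+6+1
11+5+2
11+4+3
10+7+1
10+6+2
10+5+3
10+4+4
9+7+2
9+6+3
9+5+4
7+7+4
7+6+5
6+6+6
Counting gives 22.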